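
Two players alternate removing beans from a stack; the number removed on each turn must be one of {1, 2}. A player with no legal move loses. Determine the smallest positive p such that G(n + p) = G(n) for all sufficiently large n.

G(0) = 0
G(1) = mex{0} = 1
G(2) = mex{1,0} = 2
G(3) = mex{2,1} = 0
G(4) = mex{0,2} = 1
G(5) = mex{1,0} = 2
G(6) = mex{2,1} = 0
G(7) = mex{0,2} = 1
G(8) = mex{1,0} = 2
G(9) = mex{2,1} = 0
G(10) = mex{0,2} = 1
G(11) = mex{1,0} = 2
G(12) = mex{2,1} = 0
G(13) = mex{0,2} = 1
G(14) = mex{1,0} = 2
G(n+3) = G(n) holds for n = 0,…,1 (a full window of length max(S) = 2), so the sequence is purely periodic with period 3.

3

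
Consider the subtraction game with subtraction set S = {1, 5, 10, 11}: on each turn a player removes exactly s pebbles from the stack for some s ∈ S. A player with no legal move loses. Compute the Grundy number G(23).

n :  0  1  2  3  4  5  6  7  8  9 10 11 12 13 14 15 16 17 18 19 20 21 22 23
G :  0  1  0  1  0  1  0  1  0  1  2  3  2  3  2  3  2  3  2  3  0  1  0  1

1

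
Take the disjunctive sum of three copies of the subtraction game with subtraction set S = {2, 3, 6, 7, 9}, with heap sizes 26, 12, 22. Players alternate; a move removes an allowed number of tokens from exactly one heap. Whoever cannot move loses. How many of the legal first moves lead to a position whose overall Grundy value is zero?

All heaps use S = {2, 3, 6, 7, 9}:
G(0) = 0
G(1) = mex{} = 0
G(2) = mex{0} = 1
G(3) = mex{0,0} = 1
G(4) = mex{1,0} = 2
G(5) = mex{1,1} = 0
G(6) = mex{2,1,0} = 3
G(7) = mex{0,2,0,0} = 1
G(8) = mex{3,0,1,0} = 2
G(9) = mex{1,3,1,1,0} = 2
G(10) = mex{2,1,2,1,0} = 3
G(11) = mex{2,2,0,2,1} = 3
G(12) = mex{3,2,3,0,1} = 4
G(13) = mex{3,3,1,3,2} = 0
G(14) = mex{4,3,2,1,0} = 5
G(15) = mex{0,4,2,2,3} = 1
G(16) = mex{5,0,3,2,1} = 4
G(17) = mex{1,5,3,3,2} = 0
G(18) = mex{4,1,4,3,2} = 0
G(19) = mex{0,4,0,4,3} = 1
G(20) = mex{0,0,5,0,3} = 1
G(21) = mex{1,0,1,5,4} = 2
G(22) = mex{1,1,4,1,0} = 2
G(23) = mex{2,1,0,4,5} = 3
G(24) = mex{2,2,0,0,1} = 3
G(25) = mex{3,2,1,0,4} = 5
G(26) = mex{3,3,1,1,0} = 2
Heap A: G(26) = 2.
Heap B: G(12) = 4.
Heap C: G(22) = 2.
Combined Grundy value = 2 ⊕ 4 ⊕ 2 = 4.
A winning move leaves total XOR = 0, i.e. changes one component's Grundy value g to g ⊕ X where X is the current total.
Heap A: need g' = 2⊕4 = 6. Options: 26−2→G=3, 26−3→G=3, 26−6→G=1, 26−7→G=1, 26−9→G=0. Hits: 0.
Heap B: need g' = 4⊕4 = 0. Options: 12−2→G=3, 12−3→G=2, 12−6→G=3, 12−7→G=0, 12−9→G=1. Hits: 1.
Heap C: need g' = 2⊕4 = 6. Options: 22−2→G=1, 22−3→G=1, 22−6→G=4, 22−7→G=1, 22−9→G=0. Hits: 0.

1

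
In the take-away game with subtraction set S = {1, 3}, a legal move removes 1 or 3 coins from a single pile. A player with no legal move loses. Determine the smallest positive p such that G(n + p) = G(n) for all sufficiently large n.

2

G(0) = 0
G(1) = mex{0} = 1
G(2) = mex{1} = 0
G(3) = mex{0,0} = 1
G(4) = mex{1,1} = 0
G(5) = mex{0,0} = 1
G(6) = mex{1,1} = 0
G(7) = mex{0,0} = 1
G(8) = mex{1,1} = 0
G(9) = mex{0,0} = 1
G(10) = mex{1,1} = 0
G(11) = mex{0,0} = 1
G(12) = mex{1,1} = 0
G(13) = mex{0,0} = 1
G(14) = mex{1,1} = 0
G(n+2) = G(n) holds for n = 0,…,2 (a full window of length max(S) = 3), so the sequence is purely periodic with period 2.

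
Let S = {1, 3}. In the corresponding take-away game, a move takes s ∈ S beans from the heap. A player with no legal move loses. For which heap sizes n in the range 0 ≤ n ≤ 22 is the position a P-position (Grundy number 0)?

G(0) = 0
G(1) = mex{0} = 1
G(2) = mex{1} = 0
G(3) = mex{0,0} = 1
G(4) = mex{1,1} = 0
G(5) = mex{0,0} = 1
G(6) = mex{1,1} = 0
G(7) = mex{0,0} = 1
G(8) = mex{1,1} = 0
G(9) = mex{0,0} = 1
G(10) = mex{1,1} = 0
G(11) = mex{0,0} = 1
G(12) = mex{1,1} = 0
G(13) = mex{0,0} = 1
G(14) = mex{1,1} = 0
G(15) = mex{0,0} = 1
G(16) = mex{1,1} = 0
G(17) = mex{0,0} = 1
G(18) = mex{1,1} = 0
G(19) = mex{0,0} = 1
G(20) = mex{1,1} = 0
G(21) = mex{0,0} = 1
G(22) = mex{1,1} = 0
P-positions are exactly the n with G(n) = 0.

0, 2, 4, 6, 8, 10, 12, 14, 16, 18, 20, 22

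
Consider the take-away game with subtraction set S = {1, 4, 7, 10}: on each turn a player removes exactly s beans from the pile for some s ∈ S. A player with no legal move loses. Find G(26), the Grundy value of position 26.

G(0) = 0
G(1) = mex{0} = 1
G(2) = mex{1} = 0
G(3) = mex{0} = 1
G(4) = mex{1,0} = 2
G(5) = mex{2,1} = 0
G(6) = mex{0,0} = 1
G(7) = mex{1,1,0} = 2
G(8) = mex{2,2,1} = 0
G(9) = mex{0,0,0} = 1
G(10) = mex{1,1,1,0} = 2
G(11) = mex{2,2,2,1} = 0
G(12) = mex{0,0,0,0} = 1
G(13) = mex{1,1,1,1} = 0
G(14) = mex{0,2,2,2} = 1
G(15) = mex{1,0,0,0} = 2
G(16) = mex{2,1,1,1} = 0
G(17) = mex{0,0,2,2} = 1
G(18) = mex{1,1,0,0} = 2
G(19) = mex{2,2,1,1} = 0
G(20) = mex{0,0,0,2} = 1
G(21) = mex{1,1,1,0} = 2
G(22) = mex{2,2,2,1} = 0
G(23) = mex{0,0,0,0} = 1
G(24) = mex{1,1,1,1} = 0
G(25) = mex{0,2,2,2} = 1
G(26) = mex{1,0,0,0} = 2

2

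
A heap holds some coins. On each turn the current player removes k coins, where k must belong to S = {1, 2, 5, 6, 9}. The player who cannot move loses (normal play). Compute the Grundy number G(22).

n :  0  1  2  3  4  5  6  7  8  9 10 11 12 13 14 15 16 17 18 19 20 21 22
G :  0  1  2  0  1  2  3  0  1  2  0  1  2  3  0  1  2  0  1  2  3  0  1

1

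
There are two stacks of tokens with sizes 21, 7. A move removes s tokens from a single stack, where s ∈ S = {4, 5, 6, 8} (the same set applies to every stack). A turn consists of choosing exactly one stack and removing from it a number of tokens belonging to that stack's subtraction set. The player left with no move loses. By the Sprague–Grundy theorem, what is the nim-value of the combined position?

3

All stacks use S = {4, 5, 6, 8}:
G(0) = 0
G(1) = mex{} = 0
G(2) = mex{} = 0
G(3) = mex{} = 0
G(4) = mex{0} = 1
G(5) = mex{0,0} = 1
G(6) = mex{0,0,0} = 1
G(7) = mex{0,0,0} = 1
G(8) = mex{1,0,0,0} = 2
G(9) = mex{1,1,0,0} = 2
G(10) = mex{1,1,1,0} = 2
G(11) = mex{1,1,1,0} = 2
G(12) = mex{2,1,1,1} = 0
G(13) = mex{2,2,1,1} = 0
G(14) = mex{2,2,2,1} = 0
G(15) = mex{2,2,2,1} = 0
G(16) = mex{0,2,2,2} = 1
G(17) = mex{0,0,2,2} = 1
G(18) = mex{0,0,0,2} = 1
G(19) = mex{0,0,0,2} = 1
G(20) = mex{1,0,0,0} = 2
G(21) = mex{1,1,0,0} = 2
Stack A: G(21) = 2.
Stack B: G(7) = 1.
Combined Grundy value = 2 ⊕ 1 = 3.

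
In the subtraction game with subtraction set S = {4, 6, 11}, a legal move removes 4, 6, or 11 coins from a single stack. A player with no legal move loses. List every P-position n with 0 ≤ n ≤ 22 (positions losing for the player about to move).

0, 1, 2, 3, 10, 15, 17, 18, 20

n :  0  1  2  3  4  5  6  7  8  9 10 11 12 13 14 15 16 17 18 19 20 21 22
G :  0  0  0  0  1  1  1  1  2  2  0  2  3  3  1  0  2  0  0  1  0  1  1
P-positions are exactly the n with G(n) = 0.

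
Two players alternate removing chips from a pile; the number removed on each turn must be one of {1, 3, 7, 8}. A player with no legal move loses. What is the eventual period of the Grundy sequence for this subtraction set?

n :  0  1  2  3  4  5  6  7  8  9 10 11 12 13 14 15 16 17 18 19 20 21 22 23 24 25 26 27 28 29 30 31
G :  0  1  0  1  0  1  0  1  2  3  2  3  2  3  2  0  1  0  1  0  1  0  1  2  3  2  3  2  3  2  0  1
G(n+15) = G(n) holds for n = 0,…,7 (a full window of length max(S) = 8), so the sequence is purely periodic with period 15.

15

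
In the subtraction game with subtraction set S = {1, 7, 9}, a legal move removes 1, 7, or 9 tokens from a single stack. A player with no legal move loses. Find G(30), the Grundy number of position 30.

n :  0  1  2  3  4  5  6  7  8  9 10 11 12 13 14 15 16 17 18 19 20 21 22 23 24 25 26 27 28 29 30
G :  0  1  0  1  0  1  0  1  0  1  0  1  0  1  0  1  0  1  0  1  0  1  0  1  0  1  0  1  0  1  0

0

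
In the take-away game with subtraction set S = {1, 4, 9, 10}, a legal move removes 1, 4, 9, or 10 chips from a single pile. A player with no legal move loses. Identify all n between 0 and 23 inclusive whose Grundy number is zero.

0, 2, 5, 7, 13, 18, 20

G(0) = 0
G(1) = mex{0} = 1
G(2) = mex{1} = 0
G(3) = mex{0} = 1
G(4) = mex{1,0} = 2
G(5) = mex{2,1} = 0
G(6) = mex{0,0} = 1
G(7) = mex{1,1} = 0
G(8) = mex{0,2} = 1
G(9) = mex{1,0,0} = 2
G(10) = mex{2,1,1,0} = 3
G(11) = mex{3,0,0,1} = 2
G(12) = mex{2,1,1,0} = 3
G(13) = mex{3,2,2,1} = 0
G(14) = mex{0,3,0,2} = 1
G(15) = mex{1,2,1,0} = 3
G(16) = mex{3,3,0,1} = 2
G(17) = mex{2,0,1,0} = 3
G(18) = mex{3,1,2,1} = 0
G(19) = mex{0,3,3,2} = 1
G(20) = mex{1,2,2,3} = 0
G(21) = mex{0,3,3,2} = 1
G(22) = mex{1,0,0,3} = 2
G(23) = mex{2,1,1,0} = 3
P-positions are exactly the n with G(n) = 0.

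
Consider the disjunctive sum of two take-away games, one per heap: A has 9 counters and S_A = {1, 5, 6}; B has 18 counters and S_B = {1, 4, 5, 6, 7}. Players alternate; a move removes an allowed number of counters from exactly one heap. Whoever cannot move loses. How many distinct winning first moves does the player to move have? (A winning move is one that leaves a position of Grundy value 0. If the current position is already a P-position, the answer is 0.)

Heap A, S = {1, 5, 6}:
n : 0 1 2 3 4 5 6 7 8 9
G : 0 1 0 1 0 1 2 3 2 3
G_A(9) = 3.
Heap B, S = {1, 4, 5, 6, 7}:
G(0) = 0
G(1) = mex{0} = 1
G(2) = mex{1} = 0
G(3) = mex{0} = 1
G(4) = mex{1,0} = 2
G(5) = mex{2,1,0} = 3
G(6) = mex{3,0,1,0} = 2
G(7) = mex{2,1,0,1,0} = 3
G(8) = mex{3,2,1,0,1} = 4
G(9) = mex{4,3,2,1,0} = 5
G(10) = mex{5,2,3,2,1} = 0
G(11) = mex{0,3,2,3,2} = 1
G(12) = mex{1,4,3,2,3} = 0
G(13) = mex{0,5,4,3,2} = 1
G(14) = mex{1,0,5,4,3} = 2
G(15) = mex{2,1,0,5,4} = 3
G(16) = mex{3,0,1,0,5} = 2
G(17) = mex{2,1,0,1,0} = 3
G(18) = mex{3,2,1,0,1} = 4
G_B(18) = 4.
Combined Grundy value = 3 ⊕ 4 = 7.
A winning move leaves total XOR = 0, i.e. changes one component's Grundy value g to g ⊕ X where X is the current total.
Heap A: need g' = 3⊕7 = 4. Options: 9−1→G=2, 9−5→G=0, 9−6→G=1. Hits: 0.
Heap B: need g' = 4⊕7 = 3. Options: 18−1→G=3, 18−4→G=2, 18−5→G=1, 18−6→G=0, 18−7→G=1. Hits: 1.

1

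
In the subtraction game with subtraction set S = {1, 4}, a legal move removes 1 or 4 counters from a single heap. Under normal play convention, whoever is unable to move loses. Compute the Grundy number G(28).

G(0) = 0
G(1) = mex{0} = 1
G(2) = mex{1} = 0
G(3) = mex{0} = 1
G(4) = mex{1,0} = 2
G(5) = mex{2,1} = 0
G(6) = mex{0,0} = 1
G(7) = mex{1,1} = 0
G(8) = mex{0,2} = 1
G(9) = mex{1,0} = 2
G(10) = mex{2,1} = 0
G(11) = mex{0,0} = 1
G(12) = mex{1,1} = 0
G(13) = mex{0,2} = 1
G(14) = mex{1,0} = 2
G(15) = mex{2,1} = 0
G(16) = mex{0,0} = 1
G(17) = mex{1,1} = 0
G(18) = mex{0,2} = 1
G(19) = mex{1,0} = 2
G(20) = mex{2,1} = 0
G(21) = mex{0,0} = 1
G(22) = mex{1,1} = 0
G(23) = mex{0,2} = 1
G(24) = mex{1,0} = 2
G(25) = mex{2,1} = 0
G(26) = mex{0,0} = 1
G(27) = mex{1,1} = 0
G(28) = mex{0,2} = 1

1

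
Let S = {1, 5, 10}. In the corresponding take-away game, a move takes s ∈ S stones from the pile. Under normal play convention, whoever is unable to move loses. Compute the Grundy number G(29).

2

G(0) = 0
G(1) = mex{0} = 1
G(2) = mex{1} = 0
G(3) = mex{0} = 1
G(4) = mex{1} = 0
G(5) = mex{0,0} = 1
G(6) = mex{1,1} = 0
G(7) = mex{0,0} = 1
G(8) = mex{1,1} = 0
G(9) = mex{0,0} = 1
G(10) = mex{1,1,0} = 2
G(11) = mex{2,0,1} = 3
G(12) = mex{3,1,0} = 2
G(13) = mex{2,0,1} = 3
G(14) = mex{3,1,0} = 2
G(15) = mex{2,2,1} = 0
G(16) = mex{0,3,0} = 1
G(17) = mex{1,2,1} = 0
G(18) = mex{0,3,0} = 1
G(19) = mex{1,2,1} = 0
G(20) = mex{0,0,2} = 1
G(21) = mex{1,1,3} = 0
G(22) = mex{0,0,2} = 1
G(23) = mex{1,1,3} = 0
G(24) = mex{0,0,2} = 1
G(25) = mex{1,1,0} = 2
G(26) = mex{2,0,1} = 3
G(27) = mex{3,1,0} = 2
G(28) = mex{2,0,1} = 3
G(29) = mex{3,1,0} = 2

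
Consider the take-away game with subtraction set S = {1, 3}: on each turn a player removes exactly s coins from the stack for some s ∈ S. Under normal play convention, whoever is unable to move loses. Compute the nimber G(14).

0

G(0) = 0
G(1) = mex{0} = 1
G(2) = mex{1} = 0
G(3) = mex{0,0} = 1
G(4) = mex{1,1} = 0
G(5) = mex{0,0} = 1
G(6) = mex{1,1} = 0
G(7) = mex{0,0} = 1
G(8) = mex{1,1} = 0
G(9) = mex{0,0} = 1
G(10) = mex{1,1} = 0
G(11) = mex{0,0} = 1
G(12) = mex{1,1} = 0
G(13) = mex{0,0} = 1
G(14) = mex{1,1} = 0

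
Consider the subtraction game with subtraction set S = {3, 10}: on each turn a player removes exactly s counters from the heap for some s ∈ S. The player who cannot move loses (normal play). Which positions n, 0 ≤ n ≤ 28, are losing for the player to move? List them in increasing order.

0, 1, 2, 6, 7, 8, 13, 14, 15, 19, 20, 21, 26, 27, 28

G(0) = 0
G(1) = mex{} = 0
G(2) = mex{} = 0
G(3) = mex{0} = 1
G(4) = mex{0} = 1
G(5) = mex{0} = 1
G(6) = mex{1} = 0
G(7) = mex{1} = 0
G(8) = mex{1} = 0
G(9) = mex{0} = 1
G(10) = mex{0,0} = 1
G(11) = mex{0,0} = 1
G(12) = mex{1,0} = 2
G(13) = mex{1,1} = 0
G(14) = mex{1,1} = 0
G(15) = mex{2,1} = 0
G(16) = mex{0,0} = 1
G(17) = mex{0,0} = 1
G(18) = mex{0,0} = 1
G(19) = mex{1,1} = 0
G(20) = mex{1,1} = 0
G(21) = mex{1,1} = 0
G(22) = mex{0,2} = 1
G(23) = mex{0,0} = 1
G(24) = mex{0,0} = 1
G(25) = mex{1,0} = 2
G(26) = mex{1,1} = 0
G(27) = mex{1,1} = 0
G(28) = mex{2,1} = 0
P-positions are exactly the n with G(n) = 0.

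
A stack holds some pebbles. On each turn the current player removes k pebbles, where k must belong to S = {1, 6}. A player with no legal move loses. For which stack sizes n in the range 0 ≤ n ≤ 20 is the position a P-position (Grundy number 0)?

0, 2, 4, 7, 9, 11, 14, 16, 18

n :  0  1  2  3  4  5  6  7  8  9 10 11 12 13 14 15 16 17 18 19 20
G :  0  1  0  1  0  1  2  0  1  0  1  0  1  2  0  1  0  1  0  1  2
P-positions are exactly the n with G(n) = 0.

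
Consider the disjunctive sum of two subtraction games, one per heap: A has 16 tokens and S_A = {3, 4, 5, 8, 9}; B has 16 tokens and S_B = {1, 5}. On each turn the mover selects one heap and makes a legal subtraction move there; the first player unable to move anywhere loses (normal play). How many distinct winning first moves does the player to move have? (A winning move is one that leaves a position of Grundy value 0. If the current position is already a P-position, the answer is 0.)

4

Heap A, S = {3, 4, 5, 8, 9}:
G(0) = 0
G(1) = mex{} = 0
G(2) = mex{} = 0
G(3) = mex{0} = 1
G(4) = mex{0,0} = 1
G(5) = mex{0,0,0} = 1
G(6) = mex{1,0,0} = 2
G(7) = mex{1,1,0} = 2
G(8) = mex{1,1,1,0} = 2
G(9) = mex{2,1,1,0,0} = 3
G(10) = mex{2,2,1,0,0} = 3
G(11) = mex{2,2,2,1,0} = 3
G(12) = mex{3,2,2,1,1} = 0
G(13) = mex{3,3,2,1,1} = 0
G(14) = mex{3,3,3,2,1} = 0
G(15) = mex{0,3,3,2,2} = 1
G(16) = mex{0,0,3,2,2} = 1
G_A(16) = 1.
Heap B, S = {1, 5}:
n :  0  1  2  3  4  5  6  7  8  9 10 11 12 13 14 15 16
G :  0  1  0  1  0  1  0  1  0  1  0  1  0  1  0  1  0
G_B(16) = 0.
Combined Grundy value = 1 ⊕ 0 = 1.
A winning move leaves total XOR = 0, i.e. changes one component's Grundy value g to g ⊕ X where X is the current total.
Heap A: need g' = 1⊕1 = 0. Options: 16−3→G=0, 16−4→G=0, 16−5→G=3, 16−8→G=2, 16−9→G=2. Hits: 2.
Heap B: need g' = 0⊕1 = 1. Options: 16−1→G=1, 16−5→G=1. Hits: 2.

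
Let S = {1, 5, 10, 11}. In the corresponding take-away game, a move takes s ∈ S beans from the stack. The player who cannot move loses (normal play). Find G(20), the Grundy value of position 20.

0

n :  0  1  2  3  4  5  6  7  8  9 10 11 12 13 14 15 16 17 18 19 20
G :  0  1  0  1  0  1  0  1  0  1  2  3  2  3  2  3  2  3  2  3  0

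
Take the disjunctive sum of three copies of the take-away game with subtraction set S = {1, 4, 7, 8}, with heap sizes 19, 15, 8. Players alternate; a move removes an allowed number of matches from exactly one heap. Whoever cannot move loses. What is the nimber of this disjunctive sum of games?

All heaps use S = {1, 4, 7, 8}:
n :  0  1  2  3  4  5  6  7  8  9 10 11 12 13 14 15 16 17 18 19
G :  0  1  0  1  2  0  1  2  3  2  3  0  1  3  0  1  0  1  2  3
Heap A: G(19) = 3.
Heap B: G(15) = 1.
Heap C: G(8) = 3.
Combined Grundy value = 3 ⊕ 1 ⊕ 3 = 1.

1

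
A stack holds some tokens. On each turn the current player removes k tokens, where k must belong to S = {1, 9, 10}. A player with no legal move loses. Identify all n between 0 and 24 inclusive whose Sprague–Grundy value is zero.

G(0) = 0
G(1) = mex{0} = 1
G(2) = mex{1} = 0
G(3) = mex{0} = 1
G(4) = mex{1} = 0
G(5) = mex{0} = 1
G(6) = mex{1} = 0
G(7) = mex{0} = 1
G(8) = mex{1} = 0
G(9) = mex{0,0} = 1
G(10) = mex{1,1,0} = 2
G(11) = mex{2,0,1} = 3
G(12) = mex{3,1,0} = 2
G(13) = mex{2,0,1} = 3
G(14) = mex{3,1,0} = 2
G(15) = mex{2,0,1} = 3
G(16) = mex{3,1,0} = 2
G(17) = mex{2,0,1} = 3
G(18) = mex{3,1,0} = 2
G(19) = mex{2,2,1} = 0
G(20) = mex{0,3,2} = 1
G(21) = mex{1,2,3} = 0
G(22) = mex{0,3,2} = 1
G(23) = mex{1,2,3} = 0
G(24) = mex{0,3,2} = 1
P-positions are exactly the n with G(n) = 0.

0, 2, 4, 6, 8, 19, 21, 23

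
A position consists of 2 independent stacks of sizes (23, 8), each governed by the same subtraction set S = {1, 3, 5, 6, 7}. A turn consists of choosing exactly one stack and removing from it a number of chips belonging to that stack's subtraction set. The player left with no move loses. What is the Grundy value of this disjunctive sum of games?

All stacks use S = {1, 3, 5, 6, 7}:
G(0) = 0
G(1) = mex{0} = 1
G(2) = mex{1} = 0
G(3) = mex{0,0} = 1
G(4) = mex{1,1} = 0
G(5) = mex{0,0,0} = 1
G(6) = mex{1,1,1,0} = 2
G(7) = mex{2,0,0,1,0} = 3
G(8) = mex{3,1,1,0,1} = 2
G(9) = mex{2,2,0,1,0} = 3
G(10) = mex{3,3,1,0,1} = 2
G(11) = mex{2,2,2,1,0} = 3
G(12) = mex{3,3,3,2,1} = 0
G(13) = mex{0,2,2,3,2} = 1
G(14) = mex{1,3,3,2,3} = 0
G(15) = mex{0,0,2,3,2} = 1
G(16) = mex{1,1,3,2,3} = 0
G(17) = mex{0,0,0,3,2} = 1
G(18) = mex{1,1,1,0,3} = 2
G(19) = mex{2,0,0,1,0} = 3
G(20) = mex{3,1,1,0,1} = 2
G(21) = mex{2,2,0,1,0} = 3
G(22) = mex{3,3,1,0,1} = 2
G(23) = mex{2,2,2,1,0} = 3
Stack A: G(23) = 3.
Stack B: G(8) = 2.
Combined Grundy value = 3 ⊕ 2 = 1.

1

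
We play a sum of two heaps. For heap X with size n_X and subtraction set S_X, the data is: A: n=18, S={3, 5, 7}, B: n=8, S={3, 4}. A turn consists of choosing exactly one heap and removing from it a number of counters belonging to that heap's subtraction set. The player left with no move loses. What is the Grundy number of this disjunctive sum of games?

Heap A, S = {3, 5, 7}:
n :  0  1  2  3  4  5  6  7  8  9 10 11 12 13 14 15 16 17 18
G :  0  0  0  1  1  1  2  2  2  3  0  0  0  1  1  1  2  2  2
G_A(18) = 2.
Heap B, S = {3, 4}:
n : 0 1 2 3 4 5 6 7 8
G : 0 0 0 1 1 1 2 0 0
G_B(8) = 0.
Combined Grundy value = 2 ⊕ 0 = 2.

2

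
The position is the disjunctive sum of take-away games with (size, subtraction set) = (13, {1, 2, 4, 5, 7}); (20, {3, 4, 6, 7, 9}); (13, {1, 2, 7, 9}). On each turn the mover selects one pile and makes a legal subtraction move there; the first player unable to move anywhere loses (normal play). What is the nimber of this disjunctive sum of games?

Pile A, S = {1, 2, 4, 5, 7}:
n :  0  1  2  3  4  5  6  7  8  9 10 11 12 13
G :  0  1  2  0  1  2  0  1  2  0  1  2  0  1
G_A(13) = 1.
Pile B, S = {3, 4, 6, 7, 9}:
n :  0  1  2  3  4  5  6  7  8  9 10 11 12 13 14 15 16 17 18 19 20
G :  0  0  0  1  1  1  2  2  2  3  3  3  0  0  0  1  1  1  2  2  2
G_B(20) = 2.
Pile C, S = {1, 2, 7, 9}:
n :  0  1  2  3  4  5  6  7  8  9 10 11 12 13
G :  0  1  2  0  1  2  0  1  2  3  4  0  1  2
G_C(13) = 2.
Combined Grundy value = 1 ⊕ 2 ⊕ 2 = 1.

1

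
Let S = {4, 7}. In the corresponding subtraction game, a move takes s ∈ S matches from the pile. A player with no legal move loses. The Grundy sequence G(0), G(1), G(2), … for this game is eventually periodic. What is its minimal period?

n :  0  1  2  3  4  5  6  7  8  9 10 11 12 13 14 15 16 17 18 19 20 21 22 23
G :  0  0  0  0  1  1  1  1  2  2  2  0  0  0  0  1  1  1  1  2  2  2  0  0
G(n+11) = G(n) holds for n = 0,…,6 (a full window of length max(S) = 7), so the sequence is purely periodic with period 11.

11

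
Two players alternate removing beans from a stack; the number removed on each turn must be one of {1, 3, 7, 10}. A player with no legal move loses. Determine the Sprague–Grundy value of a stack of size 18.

n :  0  1  2  3  4  5  6  7  8  9 10 11 12 13 14 15 16 17 18
G :  0  1  0  1  0  1  0  1  0  1  2  3  2  3  2  3  2  0  1

1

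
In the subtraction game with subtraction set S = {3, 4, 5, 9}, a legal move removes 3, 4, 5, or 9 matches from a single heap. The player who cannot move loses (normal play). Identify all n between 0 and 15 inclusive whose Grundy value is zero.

G(0) = 0
G(1) = mex{} = 0
G(2) = mex{} = 0
G(3) = mex{0} = 1
G(4) = mex{0,0} = 1
G(5) = mex{0,0,0} = 1
G(6) = mex{1,0,0} = 2
G(7) = mex{1,1,0} = 2
G(8) = mex{1,1,1} = 0
G(9) = mex{2,1,1,0} = 3
G(10) = mex{2,2,1,0} = 3
G(11) = mex{0,2,2,0} = 1
G(12) = mex{3,0,2,1} = 4
G(13) = mex{3,3,0,1} = 2
G(14) = mex{1,3,3,1} = 0
G(15) = mex{4,1,3,2} = 0
P-positions are exactly the n with G(n) = 0.

0, 1, 2, 8, 14, 15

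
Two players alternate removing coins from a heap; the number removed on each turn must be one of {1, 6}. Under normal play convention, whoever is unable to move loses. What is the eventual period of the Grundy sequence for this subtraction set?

n :  0  1  2  3  4  5  6  7  8  9 10 11 12 13 14 15
G :  0  1  0  1  0  1  2  0  1  0  1  0  1  2  0  1
G(n+7) = G(n) holds for n = 0,…,5 (a full window of length max(S) = 6), so the sequence is purely periodic with period 7.

7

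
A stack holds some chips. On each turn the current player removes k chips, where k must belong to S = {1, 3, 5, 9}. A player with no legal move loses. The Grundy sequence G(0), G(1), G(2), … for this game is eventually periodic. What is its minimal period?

2

G(0) = 0
G(1) = mex{0} = 1
G(2) = mex{1} = 0
G(3) = mex{0,0} = 1
G(4) = mex{1,1} = 0
G(5) = mex{0,0,0} = 1
G(6) = mex{1,1,1} = 0
G(7) = mex{0,0,0} = 1
G(8) = mex{1,1,1} = 0
G(9) = mex{0,0,0,0} = 1
G(10) = mex{1,1,1,1} = 0
G(11) = mex{0,0,0,0} = 1
G(12) = mex{1,1,1,1} = 0
G(13) = mex{0,0,0,0} = 1
G(14) = mex{1,1,1,1} = 0
G(n+2) = G(n) holds for n = 0,…,8 (a full window of length max(S) = 9), so the sequence is purely periodic with period 2.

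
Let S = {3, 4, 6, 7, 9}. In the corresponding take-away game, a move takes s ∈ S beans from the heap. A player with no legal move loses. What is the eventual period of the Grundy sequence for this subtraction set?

12

G(0) = 0
G(1) = mex{} = 0
G(2) = mex{} = 0
G(3) = mex{0} = 1
G(4) = mex{0,0} = 1
G(5) = mex{0,0} = 1
G(6) = mex{1,0,0} = 2
G(7) = mex{1,1,0,0} = 2
G(8) = mex{1,1,0,0} = 2
G(9) = mex{2,1,1,0,0} = 3
G(10) = mex{2,2,1,1,0} = 3
G(11) = mex{2,2,1,1,0} = 3
G(12) = mex{3,2,2,1,1} = 0
G(13) = mex{3,3,2,2,1} = 0
G(14) = mex{3,3,2,2,1} = 0
G(15) = mex{0,3,3,2,2} = 1
G(16) = mex{0,0,3,3,2} = 1
G(17) = mex{0,0,3,3,2} = 1
G(18) = mex{1,0,0,3,3} = 2
G(19) = mex{1,1,0,0,3} = 2
G(20) = mex{1,1,0,0,3} = 2
G(21) = mex{2,1,1,0,0} = 3
G(22) = mex{2,2,1,1,0} = 3
G(23) = mex{2,2,1,1,0} = 3
G(24) = mex{3,2,2,1,1} = 0
G(25) = mex{3,3,2,2,1} = 0
G(n+12) = G(n) holds for n = 0,…,8 (a full window of length max(S) = 9), so the sequence is purely periodic with period 12.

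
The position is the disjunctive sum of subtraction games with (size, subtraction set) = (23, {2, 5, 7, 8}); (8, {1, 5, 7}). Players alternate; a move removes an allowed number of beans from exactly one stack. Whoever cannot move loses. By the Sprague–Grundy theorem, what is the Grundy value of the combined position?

0

Stack A, S = {2, 5, 7, 8}:
n :  0  1  2  3  4  5  6  7  8  9 10 11 12 13 14 15 16 17 18 19 20 21 22 23
G :  0  0  1  1  0  2  1  3  2  2  0  3  1  0  0  1  1  3  2  2  3  3  2  0
G_A(23) = 0.
Stack B, S = {1, 5, 7}:
n : 0 1 2 3 4 5 6 7 8
G : 0 1 0 1 0 1 0 1 0
G_B(8) = 0.
Combined Grundy value = 0 ⊕ 0 = 0.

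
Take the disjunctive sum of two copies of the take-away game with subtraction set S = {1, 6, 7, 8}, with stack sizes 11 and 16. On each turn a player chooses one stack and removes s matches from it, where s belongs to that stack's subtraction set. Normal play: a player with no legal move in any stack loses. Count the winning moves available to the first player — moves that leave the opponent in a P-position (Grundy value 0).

All stacks use S = {1, 6, 7, 8}:
G(0) = 0
G(1) = mex{0} = 1
G(2) = mex{1} = 0
G(3) = mex{0} = 1
G(4) = mex{1} = 0
G(5) = mex{0} = 1
G(6) = mex{1,0} = 2
G(7) = mex{2,1,0} = 3
G(8) = mex{3,0,1,0} = 2
G(9) = mex{2,1,0,1} = 3
G(10) = mex{3,0,1,0} = 2
G(11) = mex{2,1,0,1} = 3
G(12) = mex{3,2,1,0} = 4
G(13) = mex{4,3,2,1} = 0
G(14) = mex{0,2,3,2} = 1
G(15) = mex{1,3,2,3} = 0
G(16) = mex{0,2,3,2} = 1
Stack A: G(11) = 3.
Stack B: G(16) = 1.
Combined Grundy value = 3 ⊕ 1 = 2.
A winning move leaves total XOR = 0, i.e. changes one component's Grundy value g to g ⊕ X where X is the current total.
Stack A: need g' = 3⊕2 = 1. Options: 11−1→G=2, 11−6→G=1, 11−7→G=0, 11−8→G=1. Hits: 2.
Stack B: need g' = 1⊕2 = 3. Options: 16−1→G=0, 16−6→G=2, 16−7→G=3, 16−8→G=2. Hits: 1.

3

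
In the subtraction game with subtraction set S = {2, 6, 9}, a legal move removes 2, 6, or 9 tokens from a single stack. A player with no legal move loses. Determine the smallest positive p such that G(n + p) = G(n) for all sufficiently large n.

n :  0  1  2  3  4  5  6  7  8  9 10 11 12 13 14 15 16 17 18 19 20 21 22 23 24 25 26 27 28 29 30 31
G :  0  0  1  1  0  0  1  1  0  2  1  3  0  2  1  0  0  1  1  0  0  1  1  0  2  1  3  0  2  1  0  0
G(n+15) = G(n) holds for n = 0,…,8 (a full window of length max(S) = 9), so the sequence is purely periodic with period 15.

15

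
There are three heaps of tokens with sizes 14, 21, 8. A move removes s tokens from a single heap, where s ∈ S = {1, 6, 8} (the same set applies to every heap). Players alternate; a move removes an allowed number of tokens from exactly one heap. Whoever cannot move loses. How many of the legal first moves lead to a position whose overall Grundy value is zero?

5

All heaps use S = {1, 6, 8}:
n :  0  1  2  3  4  5  6  7  8  9 10 11 12 13 14 15 16 17 18 19 20 21
G :  0  1  0  1  0  1  2  0  1  0  1  0  1  2  0  1  0  1  0  1  2  0
Heap A: G(14) = 0.
Heap B: G(21) = 0.
Heap C: G(8) = 1.
Combined Grundy value = 0 ⊕ 0 ⊕ 1 = 1.
A winning move leaves total XOR = 0, i.e. changes one component's Grundy value g to g ⊕ X where X is the current total.
Heap A: need g' = 0⊕1 = 1. Options: 14−1→G=2, 14−6→G=1, 14−8→G=2. Hits: 1.
Heap B: need g' = 0⊕1 = 1. Options: 21−1→G=2, 21−6→G=1, 21−8→G=2. Hits: 1.
Heap C: need g' = 1⊕1 = 0. Options: 8−1→G=0, 8−6→G=0, 8−8→G=0. Hits: 3.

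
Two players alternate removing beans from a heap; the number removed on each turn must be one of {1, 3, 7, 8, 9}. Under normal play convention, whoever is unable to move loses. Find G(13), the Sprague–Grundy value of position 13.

3

n :  0  1  2  3  4  5  6  7  8  9 10 11 12 13
G :  0  1  0  1  0  1  0  1  2  3  2  3  2  3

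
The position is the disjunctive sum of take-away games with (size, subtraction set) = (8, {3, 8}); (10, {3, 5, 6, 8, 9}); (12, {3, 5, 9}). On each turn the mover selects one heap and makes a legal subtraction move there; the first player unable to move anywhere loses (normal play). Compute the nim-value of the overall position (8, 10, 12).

1

Heap A, S = {3, 8}:
n : 0 1 2 3 4 5 6 7 8
G : 0 0 0 1 1 1 0 0 2
G_A(8) = 2.
Heap B, S = {3, 5, 6, 8, 9}:
G(0) = 0
G(1) = mex{} = 0
G(2) = mex{} = 0
G(3) = mex{0} = 1
G(4) = mex{0} = 1
G(5) = mex{0,0} = 1
G(6) = mex{1,0,0} = 2
G(7) = mex{1,0,0} = 2
G(8) = mex{1,1,0,0} = 2
G(9) = mex{2,1,1,0,0} = 3
G(10) = mex{2,1,1,0,0} = 3
G_B(10) = 3.
Heap C, S = {3, 5, 9}:
G(0) = 0
G(1) = mex{} = 0
G(2) = mex{} = 0
G(3) = mex{0} = 1
G(4) = mex{0} = 1
G(5) = mex{0,0} = 1
G(6) = mex{1,0} = 2
G(7) = mex{1,0} = 2
G(8) = mex{1,1} = 0
G(9) = mex{2,1,0} = 3
G(10) = mex{2,1,0} = 3
G(11) = mex{0,2,0} = 1
G(12) = mex{3,2,1} = 0
G_C(12) = 0.
Combined Grundy value = 2 ⊕ 3 ⊕ 0 = 1.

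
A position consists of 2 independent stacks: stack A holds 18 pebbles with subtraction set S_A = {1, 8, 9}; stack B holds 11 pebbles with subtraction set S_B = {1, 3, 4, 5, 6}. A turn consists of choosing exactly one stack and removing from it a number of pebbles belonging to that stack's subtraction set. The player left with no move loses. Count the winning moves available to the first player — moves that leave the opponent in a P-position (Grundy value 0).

Stack A, S = {1, 8, 9}:
G(0) = 0
G(1) = mex{0} = 1
G(2) = mex{1} = 0
G(3) = mex{0} = 1
G(4) = mex{1} = 0
G(5) = mex{0} = 1
G(6) = mex{1} = 0
G(7) = mex{0} = 1
G(8) = mex{1,0} = 2
G(9) = mex{2,1,0} = 3
G(10) = mex{3,0,1} = 2
G(11) = mex{2,1,0} = 3
G(12) = mex{3,0,1} = 2
G(13) = mex{2,1,0} = 3
G(14) = mex{3,0,1} = 2
G(15) = mex{2,1,0} = 3
G(16) = mex{3,2,1} = 0
G(17) = mex{0,3,2} = 1
G(18) = mex{1,2,3} = 0
G_A(18) = 0.
Stack B, S = {1, 3, 4, 5, 6}:
n :  0  1  2  3  4  5  6  7  8  9 10 11
G :  0  1  0  1  2  3  2  3  4  0  1  0
G_B(11) = 0.
Combined Grundy value = 0 ⊕ 0 = 0.
A winning move leaves total XOR = 0, i.e. changes one component's Grundy value g to g ⊕ X where X is the current total.
Stack A: target g' = 0⊕0 = 0, but every legal move changes the Grundy value (mex property), so 0 moves.
Stack B: target g' = 0⊕0 = 0, but every legal move changes the Grundy value (mex property), so 0 moves.

0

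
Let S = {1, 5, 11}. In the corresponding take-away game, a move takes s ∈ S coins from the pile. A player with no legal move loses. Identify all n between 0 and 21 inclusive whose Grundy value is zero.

0, 2, 4, 6, 8, 10, 12, 14, 16, 18, 20

G(0) = 0
G(1) = mex{0} = 1
G(2) = mex{1} = 0
G(3) = mex{0} = 1
G(4) = mex{1} = 0
G(5) = mex{0,0} = 1
G(6) = mex{1,1} = 0
G(7) = mex{0,0} = 1
G(8) = mex{1,1} = 0
G(9) = mex{0,0} = 1
G(10) = mex{1,1} = 0
G(11) = mex{0,0,0} = 1
G(12) = mex{1,1,1} = 0
G(13) = mex{0,0,0} = 1
G(14) = mex{1,1,1} = 0
G(15) = mex{0,0,0} = 1
G(16) = mex{1,1,1} = 0
G(17) = mex{0,0,0} = 1
G(18) = mex{1,1,1} = 0
G(19) = mex{0,0,0} = 1
G(20) = mex{1,1,1} = 0
G(21) = mex{0,0,0} = 1
P-positions are exactly the n with G(n) = 0.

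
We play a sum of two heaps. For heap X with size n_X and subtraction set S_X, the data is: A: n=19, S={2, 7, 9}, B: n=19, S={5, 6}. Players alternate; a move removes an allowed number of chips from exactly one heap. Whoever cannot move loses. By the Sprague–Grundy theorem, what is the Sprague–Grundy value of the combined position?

Heap A, S = {2, 7, 9}:
G(0) = 0
G(1) = mex{} = 0
G(2) = mex{0} = 1
G(3) = mex{0} = 1
G(4) = mex{1} = 0
G(5) = mex{1} = 0
G(6) = mex{0} = 1
G(7) = mex{0,0} = 1
G(8) = mex{1,0} = 2
G(9) = mex{1,1,0} = 2
G(10) = mex{2,1,0} = 3
G(11) = mex{2,0,1} = 3
G(12) = mex{3,0,1} = 2
G(13) = mex{3,1,0} = 2
G(14) = mex{2,1,0} = 3
G(15) = mex{2,2,1} = 0
G(16) = mex{3,2,1} = 0
G(17) = mex{0,3,2} = 1
G(18) = mex{0,3,2} = 1
G(19) = mex{1,2,3} = 0
G_A(19) = 0.
Heap B, S = {5, 6}:
n :  0  1  2  3  4  5  6  7  8  9 10 11 12 13 14 15 16 17 18 19
G :  0  0  0  0  0  1  1  1  1  1  2  0  0  0  0  0  1  1  1  1
G_B(19) = 1.
Combined Grundy value = 0 ⊕ 1 = 1.

1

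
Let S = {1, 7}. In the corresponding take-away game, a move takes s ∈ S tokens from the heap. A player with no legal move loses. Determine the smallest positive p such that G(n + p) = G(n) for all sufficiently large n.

2

G(0) = 0
G(1) = mex{0} = 1
G(2) = mex{1} = 0
G(3) = mex{0} = 1
G(4) = mex{1} = 0
G(5) = mex{0} = 1
G(6) = mex{1} = 0
G(7) = mex{0,0} = 1
G(8) = mex{1,1} = 0
G(9) = mex{0,0} = 1
G(10) = mex{1,1} = 0
G(11) = mex{0,0} = 1
G(12) = mex{1,1} = 0
G(13) = mex{0,0} = 1
G(14) = mex{1,1} = 0
G(n+2) = G(n) holds for n = 0,…,6 (a full window of length max(S) = 7), so the sequence is purely periodic with period 2.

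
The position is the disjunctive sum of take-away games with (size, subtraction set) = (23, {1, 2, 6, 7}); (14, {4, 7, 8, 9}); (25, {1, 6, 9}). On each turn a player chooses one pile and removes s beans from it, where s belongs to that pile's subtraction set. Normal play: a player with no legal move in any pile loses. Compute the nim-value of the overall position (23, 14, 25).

Pile A, S = {1, 2, 6, 7}:
n :  0  1  2  3  4  5  6  7  8  9 10 11 12 13 14 15 16 17 18 19 20 21 22 23
G :  0  1  2  0  1  2  3  4  0  1  2  0  1  2  3  4  0  1  2  0  1  2  3  4
G_A(23) = 4.
Pile B, S = {4, 7, 8, 9}:
G(0) = 0
G(1) = mex{} = 0
G(2) = mex{} = 0
G(3) = mex{} = 0
G(4) = mex{0} = 1
G(5) = mex{0} = 1
G(6) = mex{0} = 1
G(7) = mex{0,0} = 1
G(8) = mex{1,0,0} = 2
G(9) = mex{1,0,0,0} = 2
G(10) = mex{1,0,0,0} = 2
G(11) = mex{1,1,0,0} = 2
G(12) = mex{2,1,1,0} = 3
G(13) = mex{2,1,1,1} = 0
G(14) = mex{2,1,1,1} = 0
G_B(14) = 0.
Pile C, S = {1, 6, 9}:
n :  0  1  2  3  4  5  6  7  8  9 10 11 12 13 14 15 16 17 18 19 20 21 22 23 24 25
G :  0  1  0  1  0  1  2  0  1  2  3  2  0  1  0  1  2  0  1  0  1  2  0  1  0  1
G_C(25) = 1.
Combined Grundy value = 4 ⊕ 0 ⊕ 1 = 5.

5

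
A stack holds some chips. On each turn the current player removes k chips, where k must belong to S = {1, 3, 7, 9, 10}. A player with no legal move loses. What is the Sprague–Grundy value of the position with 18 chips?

G(0) = 0
G(1) = mex{0} = 1
G(2) = mex{1} = 0
G(3) = mex{0,0} = 1
G(4) = mex{1,1} = 0
G(5) = mex{0,0} = 1
G(6) = mex{1,1} = 0
G(7) = mex{0,0,0} = 1
G(8) = mex{1,1,1} = 0
G(9) = mex{0,0,0,0} = 1
G(10) = mex{1,1,1,1,0} = 2
G(11) = mex{2,0,0,0,1} = 3
G(12) = mex{3,1,1,1,0} = 2
G(13) = mex{2,2,0,0,1} = 3
G(14) = mex{3,3,1,1,0} = 2
G(15) = mex{2,2,0,0,1} = 3
G(16) = mex{3,3,1,1,0} = 2
G(17) = mex{2,2,2,0,1} = 3
G(18) = mex{3,3,3,1,0} = 2

2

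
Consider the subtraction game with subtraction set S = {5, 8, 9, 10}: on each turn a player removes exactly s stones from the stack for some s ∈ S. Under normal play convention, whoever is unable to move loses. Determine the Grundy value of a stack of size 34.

n :  0  1  2  3  4  5  6  7  8  9 10 11 12 13 14 15 16 17 18 19 20 21 22 23 24 25 26 27 28 29 30 31 32 33 34
G :  0  0  0  0  0  1  1  1  1  1  2  2  2  2  2  0  0  0  0  0  1  1  1  1  1  2  2  2  2  2  0  0  0  0  0

0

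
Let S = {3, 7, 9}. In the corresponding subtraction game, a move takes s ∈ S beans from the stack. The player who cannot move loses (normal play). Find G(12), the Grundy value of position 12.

0

n :  0  1  2  3  4  5  6  7  8  9 10 11 12
G :  0  0  0  1  1  1  0  2  2  1  3  3  0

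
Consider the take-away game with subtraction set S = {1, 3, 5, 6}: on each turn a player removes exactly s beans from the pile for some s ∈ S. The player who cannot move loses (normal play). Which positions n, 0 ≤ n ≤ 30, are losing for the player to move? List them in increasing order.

0, 2, 4, 11, 13, 15, 22, 24, 26

n :  0  1  2  3  4  5  6  7  8  9 10 11 12 13 14 15 16 17 18 19 20 21 22 23 24 25 26 27 28 29 30
G :  0  1  0  1  0  1  2  3  2  3  2  0  1  0  1  0  1  2  3  2  3  2  0  1  0  1  0  1  2  3  2
P-positions are exactly the n with G(n) = 0.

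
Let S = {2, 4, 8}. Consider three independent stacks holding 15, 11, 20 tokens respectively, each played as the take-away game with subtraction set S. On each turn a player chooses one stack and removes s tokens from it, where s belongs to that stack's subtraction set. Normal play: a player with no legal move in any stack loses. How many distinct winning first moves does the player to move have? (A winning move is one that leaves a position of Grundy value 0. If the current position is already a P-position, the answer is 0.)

All stacks use S = {2, 4, 8}:
n :  0  1  2  3  4  5  6  7  8  9 10 11 12 13 14 15 16 17 18 19 20
G :  0  0  1  1  2  2  0  0  1  1  2  2  0  0  1  1  2  2  0  0  1
Stack A: G(15) = 1.
Stack B: G(11) = 2.
Stack C: G(20) = 1.
Combined Grundy value = 1 ⊕ 2 ⊕ 1 = 2.
A winning move leaves total XOR = 0, i.e. changes one component's Grundy value g to g ⊕ X where X is the current total.
Stack A: need g' = 1⊕2 = 3. Options: 15−2→G=0, 15−4→G=2, 15−8→G=0. Hits: 0.
Stack B: need g' = 2⊕2 = 0. Options: 11−2→G=1, 11−4→G=0, 11−8→G=1. Hits: 1.
Stack C: need g' = 1⊕2 = 3. Options: 20−2→G=0, 20−4→G=2, 20−8→G=0. Hits: 0.

1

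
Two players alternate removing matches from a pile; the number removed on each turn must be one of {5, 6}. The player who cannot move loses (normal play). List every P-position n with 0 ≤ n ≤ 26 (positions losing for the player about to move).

0, 1, 2, 3, 4, 11, 12, 13, 14, 15, 22, 23, 24, 25, 26

n :  0  1  2  3  4  5  6  7  8  9 10 11 12 13 14 15 16 17 18 19 20 21 22 23 24 25 26
G :  0  0  0  0  0  1  1  1  1  1  2  0  0  0  0  0  1  1  1  1  1  2  0  0  0  0  0
P-positions are exactly the n with G(n) = 0.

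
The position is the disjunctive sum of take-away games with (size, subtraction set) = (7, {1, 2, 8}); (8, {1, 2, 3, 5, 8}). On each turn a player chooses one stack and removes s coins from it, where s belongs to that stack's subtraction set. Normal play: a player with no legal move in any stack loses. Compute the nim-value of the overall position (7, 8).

Stack A, S = {1, 2, 8}:
G(0) = 0
G(1) = mex{0} = 1
G(2) = mex{1,0} = 2
G(3) = mex{2,1} = 0
G(4) = mex{0,2} = 1
G(5) = mex{1,0} = 2
G(6) = mex{2,1} = 0
G(7) = mex{0,2} = 1
G_A(7) = 1.
Stack B, S = {1, 2, 3, 5, 8}:
n : 0 1 2 3 4 5 6 7 8
G : 0 1 2 3 0 1 2 3 4
G_B(8) = 4.
Combined Grundy value = 1 ⊕ 4 = 5.

5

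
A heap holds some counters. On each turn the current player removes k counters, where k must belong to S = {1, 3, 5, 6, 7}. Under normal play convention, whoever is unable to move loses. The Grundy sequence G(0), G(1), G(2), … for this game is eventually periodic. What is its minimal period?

G(0) = 0
G(1) = mex{0} = 1
G(2) = mex{1} = 0
G(3) = mex{0,0} = 1
G(4) = mex{1,1} = 0
G(5) = mex{0,0,0} = 1
G(6) = mex{1,1,1,0} = 2
G(7) = mex{2,0,0,1,0} = 3
G(8) = mex{3,1,1,0,1} = 2
G(9) = mex{2,2,0,1,0} = 3
G(10) = mex{3,3,1,0,1} = 2
G(11) = mex{2,2,2,1,0} = 3
G(12) = mex{3,3,3,2,1} = 0
G(13) = mex{0,2,2,3,2} = 1
G(14) = mex{1,3,3,2,3} = 0
G(15) = mex{0,0,2,3,2} = 1
G(16) = mex{1,1,3,2,3} = 0
G(17) = mex{0,0,0,3,2} = 1
G(18) = mex{1,1,1,0,3} = 2
G(19) = mex{2,0,0,1,0} = 3
G(20) = mex{3,1,1,0,1} = 2
G(21) = mex{2,2,0,1,0} = 3
G(22) = mex{3,3,1,0,1} = 2
G(23) = mex{2,2,2,1,0} = 3
G(24) = mex{3,3,3,2,1} = 0
G(25) = mex{0,2,2,3,2} = 1
G(n+12) = G(n) holds for n = 0,…,6 (a full window of length max(S) = 7), so the sequence is purely periodic with period 12.

12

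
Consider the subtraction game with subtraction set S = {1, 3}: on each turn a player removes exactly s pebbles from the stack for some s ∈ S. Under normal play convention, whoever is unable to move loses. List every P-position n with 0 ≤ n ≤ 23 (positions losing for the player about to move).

n :  0  1  2  3  4  5  6  7  8  9 10 11 12 13 14 15 16 17 18 19 20 21 22 23
G :  0  1  0  1  0  1  0  1  0  1  0  1  0  1  0  1  0  1  0  1  0  1  0  1
P-positions are exactly the n with G(n) = 0.

0, 2, 4, 6, 8, 10, 12, 14, 16, 18, 20, 22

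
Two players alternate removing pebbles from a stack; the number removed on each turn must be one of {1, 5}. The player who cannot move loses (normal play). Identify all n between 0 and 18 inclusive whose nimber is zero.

0, 2, 4, 6, 8, 10, 12, 14, 16, 18

G(0) = 0
G(1) = mex{0} = 1
G(2) = mex{1} = 0
G(3) = mex{0} = 1
G(4) = mex{1} = 0
G(5) = mex{0,0} = 1
G(6) = mex{1,1} = 0
G(7) = mex{0,0} = 1
G(8) = mex{1,1} = 0
G(9) = mex{0,0} = 1
G(10) = mex{1,1} = 0
G(11) = mex{0,0} = 1
G(12) = mex{1,1} = 0
G(13) = mex{0,0} = 1
G(14) = mex{1,1} = 0
G(15) = mex{0,0} = 1
G(16) = mex{1,1} = 0
G(17) = mex{0,0} = 1
G(18) = mex{1,1} = 0
P-positions are exactly the n with G(n) = 0.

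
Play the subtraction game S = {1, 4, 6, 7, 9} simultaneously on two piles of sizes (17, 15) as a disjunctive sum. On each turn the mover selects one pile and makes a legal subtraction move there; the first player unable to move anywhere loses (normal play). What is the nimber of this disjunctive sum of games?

2

All piles use S = {1, 4, 6, 7, 9}:
n :  0  1  2  3  4  5  6  7  8  9 10 11 12 13 14 15 16 17
G :  0  1  0  1  2  0  1  2  3  2  0  1  2  0  1  0  1  2
Pile A: G(17) = 2.
Pile B: G(15) = 0.
Combined Grundy value = 2 ⊕ 0 = 2.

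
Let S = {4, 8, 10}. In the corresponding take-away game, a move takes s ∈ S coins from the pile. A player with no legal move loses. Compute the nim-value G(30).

0

G(0) = 0
G(1) = mex{} = 0
G(2) = mex{} = 0
G(3) = mex{} = 0
G(4) = mex{0} = 1
G(5) = mex{0} = 1
G(6) = mex{0} = 1
G(7) = mex{0} = 1
G(8) = mex{1,0} = 2
G(9) = mex{1,0} = 2
G(10) = mex{1,0,0} = 2
G(11) = mex{1,0,0} = 2
G(12) = mex{2,1,0} = 3
G(13) = mex{2,1,0} = 3
G(14) = mex{2,1,1} = 0
G(15) = mex{2,1,1} = 0
G(16) = mex{3,2,1} = 0
G(17) = mex{3,2,1} = 0
G(18) = mex{0,2,2} = 1
G(19) = mex{0,2,2} = 1
G(20) = mex{0,3,2} = 1
G(21) = mex{0,3,2} = 1
G(22) = mex{1,0,3} = 2
G(23) = mex{1,0,3} = 2
G(24) = mex{1,0,0} = 2
G(25) = mex{1,0,0} = 2
G(26) = mex{2,1,0} = 3
G(27) = mex{2,1,0} = 3
G(28) = mex{2,1,1} = 0
G(29) = mex{2,1,1} = 0
G(30) = mex{3,2,1} = 0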